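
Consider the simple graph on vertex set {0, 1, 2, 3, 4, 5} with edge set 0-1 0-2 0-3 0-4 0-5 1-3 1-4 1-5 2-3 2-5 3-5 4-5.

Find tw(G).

A width-3 tree decomposition is:
Bags: B1 = {0, 1, 3, 5}  B2 = {0, 1, 4, 5}  B3 = {0, 2, 3, 5}
Tree: B1–B2, B1–B3
The largest bag has 4 vertices, giving width 3; this decomposition certifies tw(G) ≤ 3. Conversely, {0, 1, 3, 5} is a clique of size 4, and the vertices of any clique must share a bag in every tree decomposition; so some bag has ≥ 4 vertices and tw(G) ≥ 3. Therefore the treewidth is 3.

3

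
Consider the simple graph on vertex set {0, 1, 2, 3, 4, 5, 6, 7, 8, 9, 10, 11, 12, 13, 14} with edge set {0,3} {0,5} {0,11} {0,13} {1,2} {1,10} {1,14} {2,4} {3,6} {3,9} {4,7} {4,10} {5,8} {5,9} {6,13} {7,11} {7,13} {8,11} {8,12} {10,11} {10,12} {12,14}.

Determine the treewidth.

3

A width-3 tree decomposition is:
Bags: B1 = {3, 5, 6, 9}  B2 = {0, 3, 5, 6}  B3 = {0, 5, 6, 13}  B4 = {0, 5, 8, 13}  B5 = {0, 8, 11, 13}  B6 = {7, 8, 11, 13}  B7 = {7, 8, 11, 12}  B8 = {7, 10, 11, 12}  B9 = {4, 7, 10, 12}  B10 = {4, 10, 12, 14}  B11 = {1, 4, 10, 14}  B12 = {1, 2, 4, 14}
Tree: B1–B2, B2–B3, B3–B4, B4–B5, B5–B6, B6–B7, B7–B8, B8–B9, B9–B10, B10–B11, B11–B12
Every bag has size at most 4, so the width is 4 − 1 = 3 and tw(G) ≤ 3. For the lower bound: the 4 vertex sets {3,6,9}, {5}, {0}, {7,8,11,13} are disjoint, each induces a connected subgraph, and every pair is joined by at least one edge of G. Contracting each set to a single vertex therefore yields K_{4} as a minor, and since treewidth is minor-monotone, tw(G) ≥ tw(K_{4}) = 3. Hence tw(G) = 3 exactly.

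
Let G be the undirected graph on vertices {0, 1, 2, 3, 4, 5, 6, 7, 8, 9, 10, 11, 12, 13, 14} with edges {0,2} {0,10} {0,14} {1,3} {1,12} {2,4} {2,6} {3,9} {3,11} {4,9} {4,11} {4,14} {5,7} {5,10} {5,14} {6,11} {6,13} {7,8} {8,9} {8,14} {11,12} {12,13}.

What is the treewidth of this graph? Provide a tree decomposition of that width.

The largest bag has 4 vertices, giving width 3; this decomposition certifies tw(G) ≤ 3. For the lower bound: the 4 vertex sets {1,12,13}, {6}, {11}, {2,3,4,9} are disjoint, each induces a connected subgraph, and every pair is joined by at least one edge of G. Contracting each set to a single vertex therefore yields K_{4} as a minor, and since treewidth is minor-monotone, tw(G) ≥ tw(K_{4}) = 3. Hence tw(G) = 3 exactly.

Treewidth 3.
One optimal decomposition is:
Bags: B1 = {1, 6, 12, 13}  B2 = {1, 6, 11, 12}  B3 = {1, 3, 6, 11}  B4 = {2, 3, 6, 11}  B5 = {2, 3, 4, 11}  B6 = {2, 3, 4, 9}  B7 = {0, 2, 4, 9}  B8 = {0, 4, 9, 14}  B9 = {0, 8, 9, 14}  B10 = {0, 8, 10, 14}  B11 = {5, 8, 10, 14}  B12 = {5, 7, 8, 10}
Tree: B1–B2, B2–B3, B3–B4, B4–B5, B5–B6, B6–B7, B7–B8, B8–B9, B9–B10, B10–B11, B11–B12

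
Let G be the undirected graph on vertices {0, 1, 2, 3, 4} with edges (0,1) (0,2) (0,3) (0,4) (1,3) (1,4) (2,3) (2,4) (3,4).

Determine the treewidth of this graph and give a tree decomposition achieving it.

Treewidth 3.
One optimal decomposition is:
Bags: B1 = {0, 2, 3, 4}  B2 = {0, 1, 3, 4}
Tree: B1–B2

Each bag holds 4 vertices, so the decomposition has width 3, which upper-bounds the treewidth. On the other hand G contains the 4-clique {0, 1, 3, 4}. A clique must lie in a single bag of any decomposition, so no decomposition can have width below 3. Therefore the treewidth is 3.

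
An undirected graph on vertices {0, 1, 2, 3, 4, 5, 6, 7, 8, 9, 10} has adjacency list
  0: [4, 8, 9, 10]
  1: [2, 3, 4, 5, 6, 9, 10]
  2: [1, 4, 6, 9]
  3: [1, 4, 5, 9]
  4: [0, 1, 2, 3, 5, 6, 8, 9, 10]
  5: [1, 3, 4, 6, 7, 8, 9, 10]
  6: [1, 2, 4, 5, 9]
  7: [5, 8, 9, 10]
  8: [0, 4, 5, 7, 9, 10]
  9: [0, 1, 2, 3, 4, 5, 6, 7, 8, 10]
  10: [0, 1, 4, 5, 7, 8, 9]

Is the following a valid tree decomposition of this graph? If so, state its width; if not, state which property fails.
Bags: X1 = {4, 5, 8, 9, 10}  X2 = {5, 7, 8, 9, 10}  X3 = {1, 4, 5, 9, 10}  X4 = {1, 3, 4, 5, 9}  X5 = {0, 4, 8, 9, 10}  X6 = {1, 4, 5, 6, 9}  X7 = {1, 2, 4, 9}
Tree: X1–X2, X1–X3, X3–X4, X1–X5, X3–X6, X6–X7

A tree decomposition must satisfy three properties: every vertex lies in some bag; for every edge, both endpoints lie together in some bag; and for every vertex, the bags containing it form a connected subtree. Here edge (6,2) lies in no bag, so the decomposition is invalid.

No — edge (6,2) lies in no bag.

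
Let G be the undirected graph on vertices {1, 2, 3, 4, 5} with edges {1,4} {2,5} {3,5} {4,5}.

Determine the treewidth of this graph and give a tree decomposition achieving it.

Treewidth 1.
Bags: B1 = {4, 5}  B2 = {2, 5}  B3 = {3, 5}  B4 = {1, 4}
Tree: B1–B2, B2–B3, B1–B4

The largest bag has 2 vertices, giving width 1; this decomposition certifies tw(G) ≤ 1. Any graph with an edge has treewidth ≥ 1, and G has the edge 5–4. The upper and lower bounds meet at 1, so that is the treewidth.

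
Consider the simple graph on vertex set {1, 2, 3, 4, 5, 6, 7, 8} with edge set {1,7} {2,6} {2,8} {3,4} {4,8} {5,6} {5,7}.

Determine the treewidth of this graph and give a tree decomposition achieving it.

Treewidth 1.
One optimal decomposition is:
Bags: B1 = {3, 4}  B2 = {4, 8}  B3 = {2, 8}  B4 = {2, 6}  B5 = {5, 6}  B6 = {5, 7}  B7 = {1, 7}
Tree: B1–B2, B2–B3, B3–B4, B4–B5, B5–B6, B6–B7

Every bag has size at most 2, so the width is 2 − 1 = 1 and tw(G) ≤ 1. Since G has at least one edge (e.g. 3–4), it is not an edgeless graph, so tw(G) ≥ 1. Combining the bounds, tw(G) = 1.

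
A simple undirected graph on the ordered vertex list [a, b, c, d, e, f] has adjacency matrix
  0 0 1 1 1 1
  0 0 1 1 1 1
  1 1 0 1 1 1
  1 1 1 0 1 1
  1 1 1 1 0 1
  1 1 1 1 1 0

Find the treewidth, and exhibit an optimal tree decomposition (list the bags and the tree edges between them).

Treewidth 4.
Bags: B1 = {a, c, d, e, f}  B2 = {b, c, d, e, f}
Tree: B1–B2

Each bag holds 5 vertices, so the decomposition has width 4, which upper-bounds the treewidth. For the lower bound, the 5 vertices {a, c, d, e, f} are pairwise adjacent, and any tree decomposition puts a clique entirely inside one bag — forcing width ≥ 4. Hence tw(G) = 4 exactly.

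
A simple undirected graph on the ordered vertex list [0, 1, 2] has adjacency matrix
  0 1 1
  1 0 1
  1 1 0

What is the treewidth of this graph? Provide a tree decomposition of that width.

Treewidth 2.
Bags: B1 = {0, 1, 2}
Tree: (single bag)

With just one bag of size 3, the width is 3 − 1 = 2, so tw(G) ≤ 2. Conversely, {0, 1, 2} is a clique of size 3, and the vertices of any clique must share a bag in every tree decomposition; so some bag has ≥ 3 vertices and tw(G) ≥ 2. Therefore the treewidth is 2.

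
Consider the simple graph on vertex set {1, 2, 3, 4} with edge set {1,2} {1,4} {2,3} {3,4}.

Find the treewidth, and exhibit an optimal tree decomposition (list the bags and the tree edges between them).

The largest bag has 3 vertices, giving width 2; this decomposition certifies tw(G) ≤ 2. For the lower bound, G contains the cycle 3–2–1–4–3, so G is not a forest; only forests have treewidth ≤ 1, hence tw(G) ≥ 2. Hence tw(G) = 2 exactly.

Treewidth 2.
One such decomposition:
Bags: B1 = {1, 2, 3}  B2 = {1, 3, 4}
Tree: B1–B2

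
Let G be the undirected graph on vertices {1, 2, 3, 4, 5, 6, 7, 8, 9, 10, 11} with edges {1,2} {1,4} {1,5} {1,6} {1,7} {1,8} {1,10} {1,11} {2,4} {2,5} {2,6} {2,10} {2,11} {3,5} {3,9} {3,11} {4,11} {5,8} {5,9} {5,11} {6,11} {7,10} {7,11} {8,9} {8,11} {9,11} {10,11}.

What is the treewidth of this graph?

3

A width-3 tree decomposition is:
Bags: B1 = {1, 2, 10, 11}  B2 = {1, 7, 10, 11}  B3 = {1, 2, 5, 11}  B4 = {1, 2, 4, 11}  B5 = {1, 5, 8, 11}  B6 = {5, 8, 9, 11}  B7 = {1, 2, 6, 11}  B8 = {3, 5, 9, 11}
Tree: B1–B2, B1–B3, B3–B4, B3–B5, B5–B6, B1–B7, B6–B8
Every bag has size at most 4, so the width is 4 − 1 = 3 and tw(G) ≤ 3. On the other hand G contains the 4-clique {1, 5, 8, 11}. A clique must lie in a single bag of any decomposition, so no decomposition can have width below 3. Combining the bounds, tw(G) = 3.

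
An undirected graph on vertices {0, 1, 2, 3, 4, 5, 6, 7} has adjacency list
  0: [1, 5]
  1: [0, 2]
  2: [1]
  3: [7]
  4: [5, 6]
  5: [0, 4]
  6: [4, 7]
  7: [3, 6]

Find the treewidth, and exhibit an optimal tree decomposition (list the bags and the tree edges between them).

Each bag holds 2 vertices, so the decomposition has width 1, which upper-bounds the treewidth. G has an edge, so its treewidth is at least 1. Combining the bounds, tw(G) = 1.

Treewidth 1.
One optimal decomposition is:
Bags: B1 = {1, 2}  B2 = {0, 1}  B3 = {0, 5}  B4 = {4, 5}  B5 = {4, 6}  B6 = {6, 7}  B7 = {3, 7}
Tree: B1–B2, B2–B3, B3–B4, B4–B5, B5–B6, B6–B7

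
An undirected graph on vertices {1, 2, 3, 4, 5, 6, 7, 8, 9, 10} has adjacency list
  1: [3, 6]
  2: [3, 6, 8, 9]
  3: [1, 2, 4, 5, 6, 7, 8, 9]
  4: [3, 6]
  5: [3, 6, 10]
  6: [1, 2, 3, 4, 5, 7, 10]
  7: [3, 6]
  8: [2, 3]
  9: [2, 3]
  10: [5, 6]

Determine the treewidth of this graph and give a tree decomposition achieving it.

The largest bag has 3 vertices, giving width 2; this decomposition certifies tw(G) ≤ 2. Conversely, {5, 6, 10} is a clique of size 3, and the vertices of any clique must share a bag in every tree decomposition; so some bag has ≥ 3 vertices and tw(G) ≥ 2. Combining the bounds, tw(G) = 2.

Treewidth 2.
Bags: B1 = {3, 5, 6}  B2 = {1, 3, 6}  B3 = {3, 4, 6}  B4 = {2, 3, 6}  B5 = {3, 6, 7}  B6 = {2, 3, 8}  B7 = {5, 6, 10}  B8 = {2, 3, 9}
Tree: B1–B2, B1–B3, B3–B4, B2–B5, B4–B6, B1–B7, B4–B8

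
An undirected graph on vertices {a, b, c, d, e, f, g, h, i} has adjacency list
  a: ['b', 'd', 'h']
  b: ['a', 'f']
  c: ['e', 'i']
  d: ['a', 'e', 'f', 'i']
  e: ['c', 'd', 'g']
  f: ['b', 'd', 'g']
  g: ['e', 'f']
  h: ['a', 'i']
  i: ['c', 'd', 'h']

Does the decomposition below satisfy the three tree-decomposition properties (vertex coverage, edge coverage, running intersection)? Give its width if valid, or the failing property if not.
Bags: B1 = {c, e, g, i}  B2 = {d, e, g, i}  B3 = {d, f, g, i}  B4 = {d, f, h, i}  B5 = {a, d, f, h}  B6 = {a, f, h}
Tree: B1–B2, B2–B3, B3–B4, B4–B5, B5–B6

No — vertex b appears in no bag.

A tree decomposition must satisfy three properties: every vertex lies in some bag; for every edge, both endpoints lie together in some bag; and for every vertex, the bags containing it form a connected subtree. Here vertex b appears in no bag, so the decomposition is invalid.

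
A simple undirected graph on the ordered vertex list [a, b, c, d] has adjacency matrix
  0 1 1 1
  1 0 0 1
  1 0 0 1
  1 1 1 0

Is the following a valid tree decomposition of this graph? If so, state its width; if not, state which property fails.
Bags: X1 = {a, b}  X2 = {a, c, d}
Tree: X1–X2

A tree decomposition must satisfy three properties: every vertex lies in some bag; for every edge, both endpoints lie together in some bag; and for every vertex, the bags containing it form a connected subtree. Here edge (d,b) lies in no bag, so the decomposition is invalid.

No — edge (d,b) lies in no bag.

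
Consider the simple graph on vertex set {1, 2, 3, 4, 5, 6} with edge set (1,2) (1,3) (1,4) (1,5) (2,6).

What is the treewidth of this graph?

1

A width-1 tree decomposition is:
Bags: B1 = {1, 2}  B2 = {1, 5}  B3 = {1, 3}  B4 = {1, 4}  B5 = {2, 6}
Tree: B1–B2, B2–B3, B1–B4, B1–B5
Every bag has size at most 2, so the width is 2 − 1 = 1 and tw(G) ≤ 1. Any graph with an edge has treewidth ≥ 1, and G has the edge 2–1. Therefore the treewidth is 1.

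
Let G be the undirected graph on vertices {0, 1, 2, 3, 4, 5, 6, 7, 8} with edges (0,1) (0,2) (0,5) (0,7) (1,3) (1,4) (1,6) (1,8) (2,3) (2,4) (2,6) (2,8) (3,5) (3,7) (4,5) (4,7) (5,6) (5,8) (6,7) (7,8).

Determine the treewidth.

4

A width-4 tree decomposition is:
Bags: B1 = {1, 2, 3, 5, 7}  B2 = {0, 1, 2, 5, 7}  B3 = {1, 2, 5, 7, 8}  B4 = {1, 2, 4, 5, 7}  B5 = {1, 2, 5, 6, 7}
Tree: B1–B2, B2–B3, B3–B4, B4–B5
Each bag holds 5 vertices, so the decomposition has width 4, which upper-bounds the treewidth. For the lower bound: the 5 vertex sets {3,7}, {0,1}, {5,8}, {2}, {4} are disjoint, each induces a connected subgraph, and every pair is joined by at least one edge of G. Contracting each set to a single vertex therefore yields K_{5} as a minor, and since treewidth is minor-monotone, tw(G) ≥ tw(K_{5}) = 4. Hence tw(G) = 4 exactly.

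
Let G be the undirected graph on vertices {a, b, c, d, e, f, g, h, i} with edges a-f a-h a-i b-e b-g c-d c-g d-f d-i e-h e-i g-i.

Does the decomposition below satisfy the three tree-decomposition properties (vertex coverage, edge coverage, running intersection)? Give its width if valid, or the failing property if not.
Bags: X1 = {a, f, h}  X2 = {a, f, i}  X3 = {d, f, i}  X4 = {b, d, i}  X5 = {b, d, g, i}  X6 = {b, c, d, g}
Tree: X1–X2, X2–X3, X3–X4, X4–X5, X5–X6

A tree decomposition must satisfy three properties: every vertex lies in some bag; for every edge, both endpoints lie together in some bag; and for every vertex, the bags containing it form a connected subtree. Here vertex e appears in no bag, so the decomposition is invalid.

No — vertex e appears in no bag.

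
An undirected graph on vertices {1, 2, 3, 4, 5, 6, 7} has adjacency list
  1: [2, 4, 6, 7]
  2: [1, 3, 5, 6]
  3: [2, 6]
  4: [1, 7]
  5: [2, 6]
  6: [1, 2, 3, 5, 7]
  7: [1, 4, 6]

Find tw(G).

2

A width-2 tree decomposition is:
Bags: B1 = {1, 2, 6}  B2 = {2, 3, 6}  B3 = {1, 6, 7}  B4 = {2, 5, 6}  B5 = {1, 4, 7}
Tree: B1–B2, B1–B3, B2–B4, B3–B5
Every bag has size at most 3, so the width is 3 − 1 = 2 and tw(G) ≤ 2. On the other hand G contains the 3-clique {1, 4, 7}. A clique must lie in a single bag of any decomposition, so no decomposition can have width below 2. Therefore the treewidth is 2.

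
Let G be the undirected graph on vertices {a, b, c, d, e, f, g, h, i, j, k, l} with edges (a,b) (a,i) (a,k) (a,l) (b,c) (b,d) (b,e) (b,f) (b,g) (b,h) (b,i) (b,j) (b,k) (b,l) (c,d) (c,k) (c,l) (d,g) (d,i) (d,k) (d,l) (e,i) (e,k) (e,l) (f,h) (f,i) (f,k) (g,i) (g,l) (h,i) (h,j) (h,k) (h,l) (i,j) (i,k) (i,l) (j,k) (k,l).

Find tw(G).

4

A width-4 tree decomposition is:
Bags: B1 = {b, h, i, k, l}  B2 = {b, e, i, k, l}  B3 = {b, h, i, j, k}  B4 = {b, d, i, k, l}  B5 = {a, b, i, k, l}  B6 = {b, d, g, i, l}  B7 = {b, c, d, k, l}  B8 = {b, f, h, i, k}
Tree: B1–B2, B1–B3, B2–B4, B2–B5, B4–B6, B4–B7, B3–B8
The largest bag has 5 vertices, giving width 4; this decomposition certifies tw(G) ≤ 4. For the lower bound, the 5 vertices {b, d, g, i, l} are pairwise adjacent, and any tree decomposition puts a clique entirely inside one bag — forcing width ≥ 4. Therefore the treewidth is 4.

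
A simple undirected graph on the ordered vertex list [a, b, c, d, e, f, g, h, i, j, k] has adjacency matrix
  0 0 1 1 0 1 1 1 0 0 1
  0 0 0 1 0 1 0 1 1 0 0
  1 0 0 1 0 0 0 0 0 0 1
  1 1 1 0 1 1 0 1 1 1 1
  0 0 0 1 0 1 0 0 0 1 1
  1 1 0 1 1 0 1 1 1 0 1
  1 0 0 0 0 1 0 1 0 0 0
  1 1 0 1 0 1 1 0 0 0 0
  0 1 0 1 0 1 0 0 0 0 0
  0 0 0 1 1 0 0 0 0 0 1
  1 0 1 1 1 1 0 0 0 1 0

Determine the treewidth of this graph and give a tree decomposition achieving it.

Each bag holds 4 vertices, so the decomposition has width 3, which upper-bounds the treewidth. On the other hand G contains the 4-clique {d, e, j, k}. A clique must lie in a single bag of any decomposition, so no decomposition can have width below 3. Hence tw(G) = 3 exactly.

Treewidth 3.
Bags: B1 = {a, d, f, k}  B2 = {a, d, f, h}  B3 = {a, f, g, h}  B4 = {b, d, f, h}  B5 = {a, c, d, k}  B6 = {b, d, f, i}  B7 = {d, e, f, k}  B8 = {d, e, j, k}
Tree: B1–B2, B2–B3, B2–B4, B1–B5, B4–B6, B1–B7, B7–B8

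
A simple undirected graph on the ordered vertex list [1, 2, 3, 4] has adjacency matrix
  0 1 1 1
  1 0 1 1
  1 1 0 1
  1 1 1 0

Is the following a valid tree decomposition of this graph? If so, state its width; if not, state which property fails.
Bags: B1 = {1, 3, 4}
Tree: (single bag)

A tree decomposition must satisfy three properties: every vertex lies in some bag; for every edge, both endpoints lie together in some bag; and for every vertex, the bags containing it form a connected subtree. Here vertex 2 appears in no bag, so the decomposition is invalid.

No — vertex 2 appears in no bag.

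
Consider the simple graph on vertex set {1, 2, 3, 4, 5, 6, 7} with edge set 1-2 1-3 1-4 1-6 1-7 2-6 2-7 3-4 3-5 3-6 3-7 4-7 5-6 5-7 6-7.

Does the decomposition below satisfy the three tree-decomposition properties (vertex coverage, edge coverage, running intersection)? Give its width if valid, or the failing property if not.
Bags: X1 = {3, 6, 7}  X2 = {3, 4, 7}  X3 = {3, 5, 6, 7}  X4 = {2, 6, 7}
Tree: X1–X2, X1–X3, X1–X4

No — vertex 1 appears in no bag.

A tree decomposition must satisfy three properties: every vertex lies in some bag; for every edge, both endpoints lie together in some bag; and for every vertex, the bags containing it form a connected subtree. Here vertex 1 appears in no bag, so the decomposition is invalid.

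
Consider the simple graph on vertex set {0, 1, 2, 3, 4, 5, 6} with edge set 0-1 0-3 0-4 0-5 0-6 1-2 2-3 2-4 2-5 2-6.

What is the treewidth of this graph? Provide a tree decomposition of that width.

Every bag has size at most 3, so the width is 3 − 1 = 2 and tw(G) ≤ 2. For the lower bound, G contains the cycle 2–1–0–3–2, so G is not a forest; only forests have treewidth ≤ 1, hence tw(G) ≥ 2. Combining the bounds, tw(G) = 2.

Treewidth 2.
Bags: B1 = {0, 1, 2}  B2 = {0, 2, 3}  B3 = {0, 2, 5}  B4 = {0, 2, 4}  B5 = {0, 2, 6}
Tree: B1–B2, B2–B3, B3–B4, B4–B5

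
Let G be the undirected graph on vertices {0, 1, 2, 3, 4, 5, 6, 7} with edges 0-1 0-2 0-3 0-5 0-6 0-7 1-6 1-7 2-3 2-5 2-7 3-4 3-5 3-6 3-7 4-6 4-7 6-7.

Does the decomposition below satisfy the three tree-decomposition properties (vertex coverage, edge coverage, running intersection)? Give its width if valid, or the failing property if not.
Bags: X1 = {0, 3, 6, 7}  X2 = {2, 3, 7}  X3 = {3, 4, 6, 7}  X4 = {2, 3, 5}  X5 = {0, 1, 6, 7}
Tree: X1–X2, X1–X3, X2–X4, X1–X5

A tree decomposition must satisfy three properties: every vertex lies in some bag; for every edge, both endpoints lie together in some bag; and for every vertex, the bags containing it form a connected subtree. Here edge (0,2) lies in no bag, so the decomposition is invalid.

No — edge (0,2) lies in no bag.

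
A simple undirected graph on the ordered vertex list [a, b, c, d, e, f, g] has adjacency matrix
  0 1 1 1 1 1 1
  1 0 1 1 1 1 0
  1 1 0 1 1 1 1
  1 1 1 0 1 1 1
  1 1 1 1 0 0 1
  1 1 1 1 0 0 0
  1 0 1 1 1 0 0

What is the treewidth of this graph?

A width-4 tree decomposition is:
Bags: B1 = {a, b, c, d, e}  B2 = {a, b, c, d, f}  B3 = {a, c, d, e, g}
Tree: B1–B2, B1–B3
Each bag holds 5 vertices, so the decomposition has width 4, which upper-bounds the treewidth. Conversely, {a, c, d, e, g} is a clique of size 5, and the vertices of any clique must share a bag in every tree decomposition; so some bag has ≥ 5 vertices and tw(G) ≥ 4. Combining the bounds, tw(G) = 4.

4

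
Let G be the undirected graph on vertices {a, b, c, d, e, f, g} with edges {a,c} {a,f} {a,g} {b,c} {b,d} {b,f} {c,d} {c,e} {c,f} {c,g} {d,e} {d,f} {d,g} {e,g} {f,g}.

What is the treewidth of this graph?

A width-3 tree decomposition is:
Bags: B1 = {a, c, f, g}  B2 = {c, d, f, g}  B3 = {c, d, e, g}  B4 = {b, c, d, f}
Tree: B1–B2, B2–B3, B2–B4
Each bag holds 4 vertices, so the decomposition has width 3, which upper-bounds the treewidth. For the lower bound, the 4 vertices {c, d, e, g} are pairwise adjacent, and any tree decomposition puts a clique entirely inside one bag — forcing width ≥ 3. The upper and lower bounds meet at 3, so that is the treewidth.

3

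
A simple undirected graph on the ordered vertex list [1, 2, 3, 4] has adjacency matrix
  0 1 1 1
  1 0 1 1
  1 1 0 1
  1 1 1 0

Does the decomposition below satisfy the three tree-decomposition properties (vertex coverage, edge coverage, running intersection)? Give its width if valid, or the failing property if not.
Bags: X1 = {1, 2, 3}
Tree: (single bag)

No — vertex 4 appears in no bag.

A tree decomposition must satisfy three properties: every vertex lies in some bag; for every edge, both endpoints lie together in some bag; and for every vertex, the bags containing it form a connected subtree. Here vertex 4 appears in no bag, so the decomposition is invalid.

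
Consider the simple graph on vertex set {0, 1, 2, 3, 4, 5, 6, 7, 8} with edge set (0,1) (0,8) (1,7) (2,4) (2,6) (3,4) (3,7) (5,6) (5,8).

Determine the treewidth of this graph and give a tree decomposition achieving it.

Treewidth 2.
One such decomposition:
Bags: B1 = {0, 5, 8}  B2 = {0, 1, 5}  B3 = {1, 5, 7}  B4 = {3, 5, 7}  B5 = {3, 4, 5}  B6 = {2, 4, 5}  B7 = {2, 5, 6}
Tree: B1–B2, B2–B3, B3–B4, B4–B5, B5–B6, B6–B7

Each bag holds 3 vertices, so the decomposition has width 2, which upper-bounds the treewidth. The edges 5–8–0–1–7–3–4–2–6–5 form a cycle, so G is not a tree and its treewidth is at least 2. The upper and lower bounds meet at 2, so that is the treewidth.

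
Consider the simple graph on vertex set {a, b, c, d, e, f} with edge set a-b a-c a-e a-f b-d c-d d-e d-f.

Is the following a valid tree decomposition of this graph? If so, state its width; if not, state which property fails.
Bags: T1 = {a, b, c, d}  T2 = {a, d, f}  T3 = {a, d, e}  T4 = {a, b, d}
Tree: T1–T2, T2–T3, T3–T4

A tree decomposition must satisfy three properties: every vertex lies in some bag; for every edge, both endpoints lie together in some bag; and for every vertex, the bags containing it form a connected subtree. Here bags containing vertex b are not connected in the tree, so the decomposition is invalid.

No — bags containing vertex b are not connected in the tree.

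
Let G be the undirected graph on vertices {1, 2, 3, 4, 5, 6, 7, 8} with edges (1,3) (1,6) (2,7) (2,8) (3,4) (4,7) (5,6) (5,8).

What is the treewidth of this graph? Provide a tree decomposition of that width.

Treewidth 2.
Bags: B1 = {3, 4, 7}  B2 = {1, 3, 7}  B3 = {1, 6, 7}  B4 = {5, 6, 7}  B5 = {5, 7, 8}  B6 = {2, 7, 8}
Tree: B1–B2, B2–B3, B3–B4, B4–B5, B5–B6

The largest bag has 3 vertices, giving width 2; this decomposition certifies tw(G) ≤ 2. For the lower bound, G contains the cycle 7–4–3–1–6–5–8–2–7, so G is not a forest; only forests have treewidth ≤ 1, hence tw(G) ≥ 2. The upper and lower bounds meet at 2, so that is the treewidth.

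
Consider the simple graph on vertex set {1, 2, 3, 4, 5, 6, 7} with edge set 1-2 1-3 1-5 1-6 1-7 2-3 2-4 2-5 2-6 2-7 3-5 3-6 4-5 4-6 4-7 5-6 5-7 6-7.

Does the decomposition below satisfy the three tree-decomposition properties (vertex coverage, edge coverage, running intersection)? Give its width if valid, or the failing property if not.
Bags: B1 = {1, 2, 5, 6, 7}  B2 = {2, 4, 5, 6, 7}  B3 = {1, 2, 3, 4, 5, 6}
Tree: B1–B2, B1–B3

A tree decomposition must satisfy three properties: every vertex lies in some bag; for every edge, both endpoints lie together in some bag; and for every vertex, the bags containing it form a connected subtree. Here bags containing vertex 4 are not connected in the tree, so the decomposition is invalid.

No — bags containing vertex 4 are not connected in the tree.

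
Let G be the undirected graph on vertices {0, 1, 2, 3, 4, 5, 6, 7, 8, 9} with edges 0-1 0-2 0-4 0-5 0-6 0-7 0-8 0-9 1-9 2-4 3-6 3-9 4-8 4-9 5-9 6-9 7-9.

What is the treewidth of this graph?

2

A width-2 tree decomposition is:
Bags: B1 = {0, 4, 9}  B2 = {0, 6, 9}  B3 = {3, 6, 9}  B4 = {0, 4, 8}  B5 = {0, 7, 9}  B6 = {0, 2, 4}  B7 = {0, 5, 9}  B8 = {0, 1, 9}
Tree: B1–B2, B2–B3, B1–B4, B1–B5, B4–B6, B2–B7, B2–B8
The largest bag has 3 vertices, giving width 2; this decomposition certifies tw(G) ≤ 2. On the other hand G contains the 3-clique {0, 4, 8}. A clique must lie in a single bag of any decomposition, so no decomposition can have width below 2. Hence tw(G) = 2 exactly.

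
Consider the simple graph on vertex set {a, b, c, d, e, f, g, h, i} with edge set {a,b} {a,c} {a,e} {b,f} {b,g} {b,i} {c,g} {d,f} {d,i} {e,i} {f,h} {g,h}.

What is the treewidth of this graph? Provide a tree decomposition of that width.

Every bag has size at most 4, so the width is 4 − 1 = 3 and tw(G) ≤ 3. For the lower bound: the 4 vertex sets {a,c,e}, {g}, {b}, {d,f,h,i} are disjoint, each induces a connected subgraph, and every pair is joined by at least one edge of G. Contracting each set to a single vertex therefore yields K_{4} as a minor, and since treewidth is minor-monotone, tw(G) ≥ tw(K_{4}) = 3. Therefore the treewidth is 3.

Treewidth 3.
One such decomposition:
Bags: B1 = {a, c, e, g}  B2 = {a, b, e, g}  B3 = {b, e, g, i}  B4 = {b, g, h, i}  B5 = {b, f, h, i}  B6 = {d, f, h, i}
Tree: B1–B2, B2–B3, B3–B4, B4–B5, B5–B6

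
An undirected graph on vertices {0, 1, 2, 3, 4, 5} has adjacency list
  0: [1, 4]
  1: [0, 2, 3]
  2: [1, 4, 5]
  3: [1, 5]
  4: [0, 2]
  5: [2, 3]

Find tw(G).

A width-2 tree decomposition is:
Bags: B1 = {0, 1, 4}  B2 = {1, 2, 4}  B3 = {1, 2, 3}  B4 = {2, 3, 5}
Tree: B1–B2, B2–B3, B3–B4
Every bag has size at most 3, so the width is 3 − 1 = 2 and tw(G) ≤ 2. Since 0–4–2–1–0 is a cycle in G, G is not acyclic. Forests are exactly the graphs of treewidth ≤ 1, so tw(G) ≥ 2. Combining the bounds, tw(G) = 2.

2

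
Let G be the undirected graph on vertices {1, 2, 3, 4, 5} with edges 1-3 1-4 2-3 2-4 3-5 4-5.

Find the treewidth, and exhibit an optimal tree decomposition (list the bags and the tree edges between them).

The largest bag has 3 vertices, giving width 2; this decomposition certifies tw(G) ≤ 2. Since 3–2–4–1–3 is a cycle in G, G is not acyclic. Forests are exactly the graphs of treewidth ≤ 1, so tw(G) ≥ 2. Therefore the treewidth is 2.

Treewidth 2.
Bags: B1 = {2, 3, 4}  B2 = {1, 3, 4}  B3 = {3, 4, 5}
Tree: B1–B2, B2–B3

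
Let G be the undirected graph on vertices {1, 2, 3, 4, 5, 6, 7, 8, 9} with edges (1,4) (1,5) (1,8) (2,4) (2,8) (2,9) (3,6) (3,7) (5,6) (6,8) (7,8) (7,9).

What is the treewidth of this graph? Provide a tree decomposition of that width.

Treewidth 3.
Bags: B1 = {2, 3, 7, 9}  B2 = {2, 3, 7, 8}  B3 = {2, 3, 6, 8}  B4 = {2, 4, 6, 8}  B5 = {1, 4, 6, 8}  B6 = {1, 4, 5, 6}
Tree: B1–B2, B2–B3, B3–B4, B4–B5, B5–B6

Each bag holds 4 vertices, so the decomposition has width 3, which upper-bounds the treewidth. For the lower bound: the 4 vertex sets {3,7,9}, {2}, {8}, {1,4,5,6} are disjoint, each induces a connected subgraph, and every pair is joined by at least one edge of G. Contracting each set to a single vertex therefore yields K_{4} as a minor, and since treewidth is minor-monotone, tw(G) ≥ tw(K_{4}) = 3. Combining the bounds, tw(G) = 3.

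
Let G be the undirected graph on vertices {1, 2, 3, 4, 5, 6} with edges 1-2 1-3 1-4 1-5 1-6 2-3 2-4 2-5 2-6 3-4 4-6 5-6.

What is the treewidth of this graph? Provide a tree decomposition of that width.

Treewidth 3.
One such decomposition:
Bags: B1 = {1, 2, 4, 6}  B2 = {1, 2, 3, 4}  B3 = {1, 2, 5, 6}
Tree: B1–B2, B1–B3

The largest bag has 4 vertices, giving width 3; this decomposition certifies tw(G) ≤ 3. On the other hand G contains the 4-clique {1, 2, 3, 4}. A clique must lie in a single bag of any decomposition, so no decomposition can have width below 3. Hence tw(G) = 3 exactly.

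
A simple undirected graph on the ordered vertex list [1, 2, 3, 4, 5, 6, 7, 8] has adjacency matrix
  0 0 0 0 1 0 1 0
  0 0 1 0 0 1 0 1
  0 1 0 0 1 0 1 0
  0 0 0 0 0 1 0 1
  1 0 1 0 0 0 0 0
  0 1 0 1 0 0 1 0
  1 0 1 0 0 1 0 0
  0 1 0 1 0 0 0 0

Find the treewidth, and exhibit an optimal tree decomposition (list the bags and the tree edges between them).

Each bag holds 3 vertices, so the decomposition has width 2, which upper-bounds the treewidth. For the lower bound, G contains the cycle 5–1–7–3–5, so G is not a forest; only forests have treewidth ≤ 1, hence tw(G) ≥ 2. The upper and lower bounds meet at 2, so that is the treewidth.

Treewidth 2.
Bags: B1 = {1, 3, 5}  B2 = {1, 3, 7}  B3 = {2, 3, 7}  B4 = {2, 6, 7}  B5 = {2, 6, 8}  B6 = {4, 6, 8}
Tree: B1–B2, B2–B3, B3–B4, B4–B5, B5–B6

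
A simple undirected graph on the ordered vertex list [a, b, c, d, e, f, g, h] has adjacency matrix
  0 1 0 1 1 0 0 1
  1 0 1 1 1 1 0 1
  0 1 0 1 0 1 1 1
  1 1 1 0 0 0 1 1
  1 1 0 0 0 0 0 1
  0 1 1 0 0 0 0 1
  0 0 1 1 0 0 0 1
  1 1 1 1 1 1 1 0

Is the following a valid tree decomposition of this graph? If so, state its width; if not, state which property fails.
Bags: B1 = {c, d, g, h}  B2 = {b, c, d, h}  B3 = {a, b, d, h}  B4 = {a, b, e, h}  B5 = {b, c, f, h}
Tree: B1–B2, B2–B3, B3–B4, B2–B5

Every vertex of G appears in some bag (union = {a, b, c, d, e, f, g, h}); every edge is covered by a bag; and for each vertex v the set of bags containing v is connected in the bag tree. The decomposition is therefore valid. The largest bag has 4 vertices, so the width is 3.

Yes; width 3.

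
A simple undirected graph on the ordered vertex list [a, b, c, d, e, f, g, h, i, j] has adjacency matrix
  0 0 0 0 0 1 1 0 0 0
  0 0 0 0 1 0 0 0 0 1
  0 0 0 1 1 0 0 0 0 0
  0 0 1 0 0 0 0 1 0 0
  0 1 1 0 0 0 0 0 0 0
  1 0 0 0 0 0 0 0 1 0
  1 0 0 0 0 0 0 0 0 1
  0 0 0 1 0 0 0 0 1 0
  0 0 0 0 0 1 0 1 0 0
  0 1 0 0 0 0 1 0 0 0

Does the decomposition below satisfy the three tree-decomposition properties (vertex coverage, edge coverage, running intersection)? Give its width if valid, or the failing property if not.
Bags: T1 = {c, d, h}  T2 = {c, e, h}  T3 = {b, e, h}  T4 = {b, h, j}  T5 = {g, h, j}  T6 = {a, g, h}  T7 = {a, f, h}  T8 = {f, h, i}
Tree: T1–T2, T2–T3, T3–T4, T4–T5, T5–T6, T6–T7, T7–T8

Every vertex of G appears in some bag (union = {a, b, c, d, e, f, g, h, i, j}); every edge is covered by a bag; and for each vertex v the set of bags containing v is connected in the bag tree. The decomposition is therefore valid. The largest bag has 3 vertices, so the width is 2.

Yes; width 2.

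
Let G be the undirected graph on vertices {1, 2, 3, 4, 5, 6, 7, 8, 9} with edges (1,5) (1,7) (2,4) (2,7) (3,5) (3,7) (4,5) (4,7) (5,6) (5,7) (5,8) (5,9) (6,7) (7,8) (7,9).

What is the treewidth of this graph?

A width-2 tree decomposition is:
Bags: B1 = {2, 4, 7}  B2 = {4, 5, 7}  B3 = {5, 7, 8}  B4 = {3, 5, 7}  B5 = {1, 5, 7}  B6 = {5, 7, 9}  B7 = {5, 6, 7}
Tree: B1–B2, B2–B3, B2–B4, B4–B5, B3–B6, B6–B7
The largest bag has 3 vertices, giving width 2; this decomposition certifies tw(G) ≤ 2. Conversely, {2, 4, 7} is a clique of size 3, and the vertices of any clique must share a bag in every tree decomposition; so some bag has ≥ 3 vertices and tw(G) ≥ 2. The upper and lower bounds meet at 2, so that is the treewidth.

2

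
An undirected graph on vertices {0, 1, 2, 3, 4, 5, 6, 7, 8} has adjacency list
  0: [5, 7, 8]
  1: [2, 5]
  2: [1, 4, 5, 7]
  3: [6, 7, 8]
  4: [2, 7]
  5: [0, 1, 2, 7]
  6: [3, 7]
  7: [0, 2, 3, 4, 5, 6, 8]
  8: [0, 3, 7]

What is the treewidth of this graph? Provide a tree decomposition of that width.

Every bag has size at most 3, so the width is 3 − 1 = 2 and tw(G) ≤ 2. On the other hand G contains the 3-clique {1, 2, 5}. A clique must lie in a single bag of any decomposition, so no decomposition can have width below 2. The upper and lower bounds meet at 2, so that is the treewidth.

Treewidth 2.
Bags: B1 = {0, 5, 7}  B2 = {2, 5, 7}  B3 = {0, 7, 8}  B4 = {2, 4, 7}  B5 = {3, 7, 8}  B6 = {1, 2, 5}  B7 = {3, 6, 7}
Tree: B1–B2, B1–B3, B2–B4, B3–B5, B2–B6, B5–B7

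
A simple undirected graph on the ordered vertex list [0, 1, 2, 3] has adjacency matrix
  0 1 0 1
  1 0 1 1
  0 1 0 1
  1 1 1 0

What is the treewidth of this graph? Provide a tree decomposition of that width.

The largest bag has 3 vertices, giving width 2; this decomposition certifies tw(G) ≤ 2. On the other hand G contains the 3-clique {0, 1, 3}. A clique must lie in a single bag of any decomposition, so no decomposition can have width below 2. The upper and lower bounds meet at 2, so that is the treewidth.

Treewidth 2.
Bags: B1 = {0, 1, 3}  B2 = {1, 2, 3}
Tree: B1–B2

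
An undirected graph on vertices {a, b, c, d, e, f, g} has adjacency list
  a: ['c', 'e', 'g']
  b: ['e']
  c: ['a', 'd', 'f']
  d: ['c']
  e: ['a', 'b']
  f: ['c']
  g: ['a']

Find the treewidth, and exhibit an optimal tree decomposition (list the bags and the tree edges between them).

The largest bag has 2 vertices, giving width 1; this decomposition certifies tw(G) ≤ 1. Any graph with an edge has treewidth ≥ 1, and G has the edge c–a. Therefore the treewidth is 1.

Treewidth 1.
One optimal decomposition is:
Bags: B1 = {a, c}  B2 = {c, d}  B3 = {a, e}  B4 = {a, g}  B5 = {c, f}  B6 = {b, e}
Tree: B1–B2, B1–B3, B3–B4, B2–B5, B3–B6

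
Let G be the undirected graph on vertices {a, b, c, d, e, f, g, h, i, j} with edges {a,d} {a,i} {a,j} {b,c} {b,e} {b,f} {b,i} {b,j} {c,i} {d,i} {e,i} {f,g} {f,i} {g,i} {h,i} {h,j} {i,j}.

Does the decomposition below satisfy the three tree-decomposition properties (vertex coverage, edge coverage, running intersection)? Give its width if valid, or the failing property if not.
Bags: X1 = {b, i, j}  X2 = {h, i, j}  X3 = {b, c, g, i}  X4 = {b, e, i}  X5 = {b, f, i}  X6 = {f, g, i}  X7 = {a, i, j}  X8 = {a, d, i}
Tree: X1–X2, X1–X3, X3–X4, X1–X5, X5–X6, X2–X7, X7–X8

A tree decomposition must satisfy three properties: every vertex lies in some bag; for every edge, both endpoints lie together in some bag; and for every vertex, the bags containing it form a connected subtree. Here bags containing vertex g are not connected in the tree, so the decomposition is invalid.

No — bags containing vertex g are not connected in the tree.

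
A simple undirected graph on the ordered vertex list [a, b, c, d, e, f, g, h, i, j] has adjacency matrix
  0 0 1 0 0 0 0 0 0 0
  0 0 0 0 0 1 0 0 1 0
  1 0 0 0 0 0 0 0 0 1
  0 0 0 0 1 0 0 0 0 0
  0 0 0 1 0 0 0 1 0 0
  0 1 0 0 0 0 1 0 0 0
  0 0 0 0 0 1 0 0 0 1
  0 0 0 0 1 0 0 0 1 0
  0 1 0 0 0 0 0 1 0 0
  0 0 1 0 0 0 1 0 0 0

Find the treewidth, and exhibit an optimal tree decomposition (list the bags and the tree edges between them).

Each bag holds 2 vertices, so the decomposition has width 1, which upper-bounds the treewidth. Any graph with an edge has treewidth ≥ 1, and G has the edge a–c. The upper and lower bounds meet at 1, so that is the treewidth.

Treewidth 1.
Bags: B1 = {a, c}  B2 = {c, j}  B3 = {g, j}  B4 = {f, g}  B5 = {b, f}  B6 = {b, i}  B7 = {h, i}  B8 = {e, h}  B9 = {d, e}
Tree: B1–B2, B2–B3, B3–B4, B4–B5, B5–B6, B6–B7, B7–B8, B8–B9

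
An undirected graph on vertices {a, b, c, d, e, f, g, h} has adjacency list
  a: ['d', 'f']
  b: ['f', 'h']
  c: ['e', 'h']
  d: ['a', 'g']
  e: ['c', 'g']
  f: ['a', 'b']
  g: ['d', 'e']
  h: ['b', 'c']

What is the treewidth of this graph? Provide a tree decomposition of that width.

The largest bag has 3 vertices, giving width 2; this decomposition certifies tw(G) ≤ 2. For the lower bound, G contains the cycle c–h–b–f–a–d–g–e–c, so G is not a forest; only forests have treewidth ≤ 1, hence tw(G) ≥ 2. Combining the bounds, tw(G) = 2.

Treewidth 2.
One such decomposition:
Bags: B1 = {b, c, h}  B2 = {b, c, f}  B3 = {a, c, f}  B4 = {a, c, d}  B5 = {c, d, g}  B6 = {c, e, g}
Tree: B1–B2, B2–B3, B3–B4, B4–B5, B5–B6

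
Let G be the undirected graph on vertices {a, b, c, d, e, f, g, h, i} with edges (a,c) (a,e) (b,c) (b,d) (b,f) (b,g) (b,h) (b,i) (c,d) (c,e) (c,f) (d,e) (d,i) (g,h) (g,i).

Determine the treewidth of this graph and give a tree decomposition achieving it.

The largest bag has 3 vertices, giving width 2; this decomposition certifies tw(G) ≤ 2. Conversely, {c, d, e} is a clique of size 3, and the vertices of any clique must share a bag in every tree decomposition; so some bag has ≥ 3 vertices and tw(G) ≥ 2. Combining the bounds, tw(G) = 2.

Treewidth 2.
One such decomposition:
Bags: B1 = {b, d, i}  B2 = {b, c, d}  B3 = {b, c, f}  B4 = {b, g, i}  B5 = {c, d, e}  B6 = {b, g, h}  B7 = {a, c, e}
Tree: B1–B2, B2–B3, B1–B4, B2–B5, B4–B6, B5–B7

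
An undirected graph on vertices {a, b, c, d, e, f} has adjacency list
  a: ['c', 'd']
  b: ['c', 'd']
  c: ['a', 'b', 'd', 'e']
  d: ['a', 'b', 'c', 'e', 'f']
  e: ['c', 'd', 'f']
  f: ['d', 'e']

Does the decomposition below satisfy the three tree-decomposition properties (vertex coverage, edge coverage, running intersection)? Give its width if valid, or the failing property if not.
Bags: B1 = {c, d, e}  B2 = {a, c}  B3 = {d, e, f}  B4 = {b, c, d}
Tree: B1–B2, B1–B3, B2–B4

A tree decomposition must satisfy three properties: every vertex lies in some bag; for every edge, both endpoints lie together in some bag; and for every vertex, the bags containing it form a connected subtree. Here edge (d,a) lies in no bag, so the decomposition is invalid.

No — edge (d,a) lies in no bag.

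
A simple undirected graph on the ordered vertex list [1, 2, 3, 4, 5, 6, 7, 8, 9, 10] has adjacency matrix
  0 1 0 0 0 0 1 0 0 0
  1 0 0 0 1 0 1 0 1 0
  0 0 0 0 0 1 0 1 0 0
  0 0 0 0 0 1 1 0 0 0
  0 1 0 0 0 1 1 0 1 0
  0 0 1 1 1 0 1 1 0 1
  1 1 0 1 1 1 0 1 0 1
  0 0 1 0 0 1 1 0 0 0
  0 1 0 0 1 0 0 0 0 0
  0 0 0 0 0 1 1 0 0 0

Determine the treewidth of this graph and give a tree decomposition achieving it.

Treewidth 2.
One optimal decomposition is:
Bags: B1 = {5, 6, 7}  B2 = {2, 5, 7}  B3 = {6, 7, 8}  B4 = {4, 6, 7}  B5 = {3, 6, 8}  B6 = {2, 5, 9}  B7 = {6, 7, 10}  B8 = {1, 2, 7}
Tree: B1–B2, B1–B3, B1–B4, B3–B5, B2–B6, B4–B7, B2–B8

Every bag has size at most 3, so the width is 3 − 1 = 2 and tw(G) ≤ 2. On the other hand G contains the 3-clique {2, 5, 9}. A clique must lie in a single bag of any decomposition, so no decomposition can have width below 2. Hence tw(G) = 2 exactly.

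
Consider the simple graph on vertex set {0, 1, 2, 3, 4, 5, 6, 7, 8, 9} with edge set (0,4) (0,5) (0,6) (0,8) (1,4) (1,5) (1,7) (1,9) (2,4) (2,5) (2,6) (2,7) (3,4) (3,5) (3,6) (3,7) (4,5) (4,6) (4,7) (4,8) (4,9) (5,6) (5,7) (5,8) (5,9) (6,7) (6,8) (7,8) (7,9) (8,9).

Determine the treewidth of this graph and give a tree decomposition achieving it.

Every bag has size at most 5, so the width is 5 − 1 = 4 and tw(G) ≤ 4. For the lower bound, the 5 vertices {0, 4, 5, 6, 8} are pairwise adjacent, and any tree decomposition puts a clique entirely inside one bag — forcing width ≥ 4. Therefore the treewidth is 4.

Treewidth 4.
One such decomposition:
Bags: B1 = {0, 4, 5, 6, 8}  B2 = {4, 5, 6, 7, 8}  B3 = {4, 5, 7, 8, 9}  B4 = {1, 4, 5, 7, 9}  B5 = {3, 4, 5, 6, 7}  B6 = {2, 4, 5, 6, 7}
Tree: B1–B2, B2–B3, B3–B4, B2–B5, B5–B6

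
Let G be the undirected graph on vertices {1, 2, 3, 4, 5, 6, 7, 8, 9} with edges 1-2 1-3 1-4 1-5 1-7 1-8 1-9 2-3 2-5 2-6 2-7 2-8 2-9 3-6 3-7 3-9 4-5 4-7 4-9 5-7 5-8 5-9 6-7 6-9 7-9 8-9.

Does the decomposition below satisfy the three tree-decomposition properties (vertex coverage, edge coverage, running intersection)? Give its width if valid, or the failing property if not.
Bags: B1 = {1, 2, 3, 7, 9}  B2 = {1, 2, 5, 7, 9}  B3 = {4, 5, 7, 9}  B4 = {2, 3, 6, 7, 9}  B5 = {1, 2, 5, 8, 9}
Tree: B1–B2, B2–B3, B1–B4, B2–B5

A tree decomposition must satisfy three properties: every vertex lies in some bag; for every edge, both endpoints lie together in some bag; and for every vertex, the bags containing it form a connected subtree. Here edge (1,4) lies in no bag, so the decomposition is invalid.

No — edge (1,4) lies in no bag.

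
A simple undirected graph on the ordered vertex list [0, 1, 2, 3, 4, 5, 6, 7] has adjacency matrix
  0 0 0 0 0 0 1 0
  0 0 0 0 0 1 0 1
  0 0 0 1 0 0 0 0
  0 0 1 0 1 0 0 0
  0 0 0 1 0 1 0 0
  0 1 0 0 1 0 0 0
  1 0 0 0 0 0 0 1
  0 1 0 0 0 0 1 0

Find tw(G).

1

A width-1 tree decomposition is:
Bags: B1 = {0, 6}  B2 = {6, 7}  B3 = {1, 7}  B4 = {1, 5}  B5 = {4, 5}  B6 = {3, 4}  B7 = {2, 3}
Tree: B1–B2, B2–B3, B3–B4, B4–B5, B5–B6, B6–B7
The largest bag has 2 vertices, giving width 1; this decomposition certifies tw(G) ≤ 1. Since G has at least one edge (e.g. 0–6), it is not an edgeless graph, so tw(G) ≥ 1. Therefore the treewidth is 1.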